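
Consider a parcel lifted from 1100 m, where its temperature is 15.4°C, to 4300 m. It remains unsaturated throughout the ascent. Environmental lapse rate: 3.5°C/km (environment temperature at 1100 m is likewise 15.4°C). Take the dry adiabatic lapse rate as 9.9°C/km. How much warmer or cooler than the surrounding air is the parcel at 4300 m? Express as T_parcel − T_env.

Parcel:
  From 1100 m to 4300 m (dry): cools by 9.9 × 3.2 = 31.68°C, giving -16.28°C.
Environment:
  From 1100 m to 4300 m (environment): cools by 3.5 × 3.2 = 11.2°C, giving 4.2°C.
T_parcel − T_env = -16.28 − 4.2 = -20.48°C

-20.48°C (parcel cooler than environment)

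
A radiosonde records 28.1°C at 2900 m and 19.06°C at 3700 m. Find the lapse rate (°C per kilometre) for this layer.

11.3°C/km

Γ = −ΔT/Δz = (28.1 − 19.06) / (3700 − 2900) m
  = 9.04°C / 0.8 km = 11.3°C/km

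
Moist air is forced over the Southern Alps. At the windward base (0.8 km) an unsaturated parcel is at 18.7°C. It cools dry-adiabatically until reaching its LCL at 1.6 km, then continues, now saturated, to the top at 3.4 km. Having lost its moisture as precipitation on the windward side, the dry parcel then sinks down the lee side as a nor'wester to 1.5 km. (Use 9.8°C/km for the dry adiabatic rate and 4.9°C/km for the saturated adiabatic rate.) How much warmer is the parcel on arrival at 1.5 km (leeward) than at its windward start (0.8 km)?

+1.96°C

800–1600 m, dry: Δz = 0.8 km ⇒ ΔT = -7.84°C; T = 10.86°C
1600–3400 m, saturated: Δz = 1.8 km ⇒ ΔT = -8.82°C; T = 2.04°C
3400–1500 m, dry descent: Δz = 1.9 km ⇒ ΔT = +18.62°C; T = 20.66°C
Net change vs windward start: 20.66 − 18.7 = +1.96°C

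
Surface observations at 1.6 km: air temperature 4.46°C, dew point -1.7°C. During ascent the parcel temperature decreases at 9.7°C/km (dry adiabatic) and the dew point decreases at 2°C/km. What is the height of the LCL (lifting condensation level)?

T and T_d converge at 9.7 − 2 = 7.7°C per km
Height above start = (4.46 − (-1.7)) / 7.7 = 0.8 km
LCL altitude = 1600 m + 800 m = 2400 m

2.4 km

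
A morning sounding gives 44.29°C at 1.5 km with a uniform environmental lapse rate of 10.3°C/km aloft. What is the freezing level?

Height above start = (44.29 − 0) / 10.3 = 4.3 km
Altitude = 1500 m + 4300 m = 5800 m

5.8 km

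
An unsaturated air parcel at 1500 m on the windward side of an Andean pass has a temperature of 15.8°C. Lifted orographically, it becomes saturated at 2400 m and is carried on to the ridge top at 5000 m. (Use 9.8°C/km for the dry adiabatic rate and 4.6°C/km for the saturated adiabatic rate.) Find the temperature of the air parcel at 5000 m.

-4.98°C

Dry to 2400 m: -9.8 × 0.9 km = -8.82°C, so T = 6.98°C.
Saturated to 5000 m: -4.6 × 2.6 km = -11.96°C, so T = -4.98°C.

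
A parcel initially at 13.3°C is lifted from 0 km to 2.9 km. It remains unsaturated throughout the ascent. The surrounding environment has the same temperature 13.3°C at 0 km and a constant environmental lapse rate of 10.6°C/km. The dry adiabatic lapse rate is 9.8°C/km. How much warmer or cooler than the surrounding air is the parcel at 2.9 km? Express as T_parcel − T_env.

+2.32°C (parcel warmer than environment)

Parcel:
  Dry to 2900 m: -9.8 × 2.9 km = -28.42°C, so T = -15.12°C.
Environment:
  Environment to 2900 m: -10.6 × 2.9 km = -30.74°C, so T = -17.44°C.
T_parcel − T_env = -15.12 − (-17.44) = +2.32°C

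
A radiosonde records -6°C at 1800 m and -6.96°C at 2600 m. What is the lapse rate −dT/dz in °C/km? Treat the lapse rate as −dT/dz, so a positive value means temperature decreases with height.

1.2°C/km

Γ = −ΔT/Δz = (-6 − (-6.96)) / (2600 − 1800) m
  = 0.96°C / 0.8 km = 1.2°C/km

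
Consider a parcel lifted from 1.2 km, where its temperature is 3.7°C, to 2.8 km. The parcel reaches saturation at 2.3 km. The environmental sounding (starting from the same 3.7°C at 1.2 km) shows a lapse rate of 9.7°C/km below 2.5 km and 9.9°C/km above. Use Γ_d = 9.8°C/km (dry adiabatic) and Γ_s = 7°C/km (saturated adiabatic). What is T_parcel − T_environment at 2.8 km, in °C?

Parcel:
  1200–2300 m, dry: Δz = 1.1 km ⇒ ΔT = -10.78°C; T = -7.08°C
  2300–2800 m, saturated: Δz = 0.5 km ⇒ ΔT = -3.5°C; T = -10.58°C
Environment:
  1200–2500 m, environment, lower layer: Δz = 1.3 km ⇒ ΔT = -12.61°C; T = -8.91°C
  2500–2800 m, environment, upper layer: Δz = 0.3 km ⇒ ΔT = -2.97°C; T = -11.88°C
T_parcel − T_env = -10.58 − (-11.88) = +1.3°C

+1.3°C (parcel warmer than environment)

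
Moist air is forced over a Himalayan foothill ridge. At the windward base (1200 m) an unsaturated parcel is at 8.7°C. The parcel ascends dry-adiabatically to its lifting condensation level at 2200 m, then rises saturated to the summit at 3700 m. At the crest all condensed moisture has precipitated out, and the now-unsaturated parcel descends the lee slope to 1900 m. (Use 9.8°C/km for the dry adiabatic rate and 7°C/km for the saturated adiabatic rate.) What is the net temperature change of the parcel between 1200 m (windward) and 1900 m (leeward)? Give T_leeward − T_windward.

-2.66°C

From 1200 m to 2200 m (dry): cools by 9.8 × 1 = 9.8°C, giving -1.1°C.
From 2200 m to 3700 m (saturated): cools by 7 × 1.5 = 10.5°C, giving -11.6°C.
From 3700 m to 1900 m (dry descent): warms by 9.8 × 1.8 = 17.64°C, giving 6.04°C.
Net change vs windward start: 6.04 − 8.7 = -2.66°C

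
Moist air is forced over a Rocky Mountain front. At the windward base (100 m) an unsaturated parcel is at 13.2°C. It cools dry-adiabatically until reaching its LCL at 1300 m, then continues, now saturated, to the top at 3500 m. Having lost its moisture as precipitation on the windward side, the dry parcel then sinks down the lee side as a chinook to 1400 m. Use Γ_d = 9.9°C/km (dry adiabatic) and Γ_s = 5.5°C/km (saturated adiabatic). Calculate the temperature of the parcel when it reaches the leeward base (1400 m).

Dry to 1300 m: -9.9 × 1.2 km = -11.88°C, so T = 1.32°C.
Saturated to 3500 m: -5.5 × 2.2 km = -12.1°C, so T = -10.78°C.
Dry descent to 1400 m: +9.9 × 2.1 km = +20.79°C, so T = 10.01°C.

10.01°C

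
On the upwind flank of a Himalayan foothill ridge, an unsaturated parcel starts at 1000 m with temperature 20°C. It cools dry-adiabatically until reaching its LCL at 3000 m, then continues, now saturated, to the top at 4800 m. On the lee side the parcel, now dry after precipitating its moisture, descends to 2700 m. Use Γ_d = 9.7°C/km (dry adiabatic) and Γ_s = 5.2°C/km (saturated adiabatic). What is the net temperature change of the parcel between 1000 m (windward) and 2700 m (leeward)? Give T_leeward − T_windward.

-8.39°C

1000 → 3000 m (dry, 9.7°C/km): ΔT = -9.7 × 2 = -19.4°C → T = 0.6°C
3000 → 4800 m (saturated, 5.2°C/km): ΔT = -5.2 × 1.8 = -9.36°C → T = -8.76°C
4800 → 2700 m (dry descent, 9.7°C/km): ΔT = +9.7 × 2.1 = +20.37°C → T = 11.61°C
Net change vs windward start: 11.61 − 20 = -8.39°C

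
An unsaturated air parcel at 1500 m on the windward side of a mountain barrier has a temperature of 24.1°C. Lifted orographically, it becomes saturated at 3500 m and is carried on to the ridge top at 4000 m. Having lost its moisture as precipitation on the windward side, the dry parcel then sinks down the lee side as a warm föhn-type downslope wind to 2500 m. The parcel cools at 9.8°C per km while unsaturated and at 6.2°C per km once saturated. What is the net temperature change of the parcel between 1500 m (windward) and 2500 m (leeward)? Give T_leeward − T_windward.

From 1500 m to 3500 m (dry): cools by 9.8 × 2 = 19.6°C, giving 4.5°C.
From 3500 m to 4000 m (saturated): cools by 6.2 × 0.5 = 3.1°C, giving 1.4°C.
From 4000 m to 2500 m (dry descent): warms by 9.8 × 1.5 = 14.7°C, giving 16.1°C.
Net change vs windward start: 16.1 − 24.1 = -8°C

-8°C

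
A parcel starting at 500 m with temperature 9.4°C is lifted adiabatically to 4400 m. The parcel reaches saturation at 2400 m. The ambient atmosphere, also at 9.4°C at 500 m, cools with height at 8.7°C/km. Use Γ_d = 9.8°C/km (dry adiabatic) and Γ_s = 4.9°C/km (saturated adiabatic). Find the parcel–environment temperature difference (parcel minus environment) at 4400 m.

Parcel:
  500–2400 m, dry: Δz = 1.9 km ⇒ ΔT = -18.62°C; T = -9.22°C
  2400–4400 m, saturated: Δz = 2 km ⇒ ΔT = -9.8°C; T = -19.02°C
Environment:
  500–4400 m, environment: Δz = 3.9 km ⇒ ΔT = -33.93°C; T = -24.53°C
T_parcel − T_env = -19.02 − (-24.53) = +5.51°C

+5.51°C (parcel warmer than environment)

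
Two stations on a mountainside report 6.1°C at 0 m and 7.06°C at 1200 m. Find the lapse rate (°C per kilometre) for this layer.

Γ = −ΔT/Δz = (6.1 − 7.06) / (1200 − 0) m
  = -0.96°C / 1.2 km = -0.8°C/km

-0.8°C/km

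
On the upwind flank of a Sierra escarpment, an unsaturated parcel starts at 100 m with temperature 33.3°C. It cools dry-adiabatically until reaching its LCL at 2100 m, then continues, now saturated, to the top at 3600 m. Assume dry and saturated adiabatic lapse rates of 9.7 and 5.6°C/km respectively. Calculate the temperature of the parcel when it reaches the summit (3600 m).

From 100 m to 2100 m (dry): cools by 9.7 × 2 = 19.4°C, giving 13.9°C.
From 2100 m to 3600 m (saturated): cools by 5.6 × 1.5 = 8.4°C, giving 5.5°C.

5.5°C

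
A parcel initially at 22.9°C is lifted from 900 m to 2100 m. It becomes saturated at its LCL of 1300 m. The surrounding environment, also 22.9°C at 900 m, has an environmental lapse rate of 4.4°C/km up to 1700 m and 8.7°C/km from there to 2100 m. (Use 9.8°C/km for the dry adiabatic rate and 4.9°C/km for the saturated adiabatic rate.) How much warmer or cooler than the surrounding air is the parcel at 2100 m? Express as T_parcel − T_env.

-0.84°C (parcel cooler than environment)

Parcel:
  Dry to 1300 m: -9.8 × 0.4 km = -3.92°C, so T = 18.98°C.
  Saturated to 2100 m: -4.9 × 0.8 km = -3.92°C, so T = 15.06°C.
Environment:
  Environment, lower layer to 1700 m: -4.4 × 0.8 km = -3.52°C, so T = 19.38°C.
  Environment, upper layer to 2100 m: -8.7 × 0.4 km = -3.48°C, so T = 15.9°C.
T_parcel − T_env = 15.06 − 15.9 = -0.84°C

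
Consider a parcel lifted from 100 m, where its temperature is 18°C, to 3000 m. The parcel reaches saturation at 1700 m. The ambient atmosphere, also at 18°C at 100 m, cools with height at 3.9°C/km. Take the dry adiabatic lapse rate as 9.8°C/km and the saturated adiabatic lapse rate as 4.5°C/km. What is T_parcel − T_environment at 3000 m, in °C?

Parcel:
  100 → 1700 m (dry, 9.8°C/km): ΔT = -9.8 × 1.6 = -15.68°C → T = 2.32°C
  1700 → 3000 m (saturated, 4.5°C/km): ΔT = -4.5 × 1.3 = -5.85°C → T = -3.53°C
Environment:
  100 → 3000 m (environment, 3.9°C/km): ΔT = -3.9 × 2.9 = -11.31°C → T = 6.69°C
T_parcel − T_env = -3.53 − 6.69 = -10.22°C

-10.22°C (parcel cooler than environment)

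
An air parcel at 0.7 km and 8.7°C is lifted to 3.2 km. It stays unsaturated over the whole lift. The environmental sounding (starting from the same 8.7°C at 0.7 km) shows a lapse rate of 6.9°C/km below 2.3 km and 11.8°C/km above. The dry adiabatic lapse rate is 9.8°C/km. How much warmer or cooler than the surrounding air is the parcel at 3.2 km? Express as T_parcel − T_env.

Parcel:
  Dry to 3200 m: -9.8 × 2.5 km = -24.5°C, so T = -15.8°C.
Environment:
  Environment, lower layer to 2300 m: -6.9 × 1.6 km = -11.04°C, so T = -2.34°C.
  Environment, upper layer to 3200 m: -11.8 × 0.9 km = -10.62°C, so T = -12.96°C.
T_parcel − T_env = -15.8 − (-12.96) = -2.84°C

-2.84°C (parcel cooler than environment)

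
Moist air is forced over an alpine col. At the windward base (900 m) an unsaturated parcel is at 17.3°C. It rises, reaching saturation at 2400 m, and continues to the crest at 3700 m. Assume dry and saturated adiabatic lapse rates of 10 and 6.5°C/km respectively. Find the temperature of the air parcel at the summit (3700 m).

-6.15°C

900–2400 m, dry: Δz = 1.5 km ⇒ ΔT = -15°C; T = 2.3°C
2400–3700 m, saturated: Δz = 1.3 km ⇒ ΔT = -8.45°C; T = -6.15°C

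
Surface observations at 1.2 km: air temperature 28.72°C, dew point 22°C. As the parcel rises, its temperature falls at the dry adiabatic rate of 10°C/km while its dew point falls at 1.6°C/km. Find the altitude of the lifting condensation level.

2 km

T and T_d converge at 10 − 1.6 = 8.4°C per km
Height above start = (28.72 − 22) / 8.4 = 0.8 km
LCL altitude = 1200 m + 800 m = 2000 m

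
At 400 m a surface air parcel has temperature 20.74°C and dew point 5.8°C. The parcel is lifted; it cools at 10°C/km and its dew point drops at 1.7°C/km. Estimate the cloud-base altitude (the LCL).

2200 m

T and T_d converge at 10 − 1.7 = 8.3°C per km
Height above start = (20.74 − 5.8) / 8.3 = 1.8 km
LCL altitude = 400 m + 1800 m = 2200 m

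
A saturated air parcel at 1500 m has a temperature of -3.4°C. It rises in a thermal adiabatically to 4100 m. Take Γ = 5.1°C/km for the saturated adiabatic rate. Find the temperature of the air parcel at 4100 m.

Saturated adiabatic to 4100 m: -5.1 × 2.6 km = -13.26°C, so T = -16.66°C.

-16.66°C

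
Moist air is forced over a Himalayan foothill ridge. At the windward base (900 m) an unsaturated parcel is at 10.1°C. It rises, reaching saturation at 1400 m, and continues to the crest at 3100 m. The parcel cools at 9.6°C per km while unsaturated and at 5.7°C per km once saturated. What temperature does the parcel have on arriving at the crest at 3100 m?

-4.39°C

Dry to 1400 m: -9.6 × 0.5 km = -4.8°C, so T = 5.3°C.
Saturated to 3100 m: -5.7 × 1.7 km = -9.69°C, so T = -4.39°C.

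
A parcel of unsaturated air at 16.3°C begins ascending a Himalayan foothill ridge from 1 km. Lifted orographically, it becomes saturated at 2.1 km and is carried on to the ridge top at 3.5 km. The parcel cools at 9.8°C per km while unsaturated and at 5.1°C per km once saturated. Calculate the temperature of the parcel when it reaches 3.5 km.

-1.62°C

From 1000 m to 2100 m (dry): cools by 9.8 × 1.1 = 10.78°C, giving 5.52°C.
From 2100 m to 3500 m (saturated): cools by 5.1 × 1.4 = 7.14°C, giving -1.62°C.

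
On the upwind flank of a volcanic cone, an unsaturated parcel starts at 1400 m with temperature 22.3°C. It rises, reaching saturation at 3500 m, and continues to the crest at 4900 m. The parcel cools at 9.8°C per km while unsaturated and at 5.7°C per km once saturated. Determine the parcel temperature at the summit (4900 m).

1400–3500 m, dry: Δz = 2.1 km ⇒ ΔT = -20.58°C; T = 1.72°C
3500–4900 m, saturated: Δz = 1.4 km ⇒ ΔT = -7.98°C; T = -6.26°C

-6.26°C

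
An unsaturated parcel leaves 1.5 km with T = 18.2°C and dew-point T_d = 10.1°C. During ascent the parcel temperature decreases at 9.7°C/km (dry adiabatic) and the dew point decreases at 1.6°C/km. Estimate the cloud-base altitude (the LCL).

2.5 km

T and T_d converge at 9.7 − 1.6 = 8.1°C per km
Height above start = (18.2 − 10.1) / 8.1 = 1 km
LCL altitude = 1500 m + 1000 m = 2500 m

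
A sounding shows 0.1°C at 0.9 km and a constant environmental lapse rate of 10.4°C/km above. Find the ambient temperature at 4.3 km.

-35.26°C

Environmental to 4300 m: -10.4 × 3.4 km = -35.36°C, so T = -35.26°C.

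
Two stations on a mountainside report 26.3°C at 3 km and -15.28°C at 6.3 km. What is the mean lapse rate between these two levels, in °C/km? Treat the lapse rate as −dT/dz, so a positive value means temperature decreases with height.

12.6°C/km

Γ = −ΔT/Δz = (26.3 − (-15.28)) / (6300 − 3000) m
  = 41.58°C / 3.3 km = 12.6°C/km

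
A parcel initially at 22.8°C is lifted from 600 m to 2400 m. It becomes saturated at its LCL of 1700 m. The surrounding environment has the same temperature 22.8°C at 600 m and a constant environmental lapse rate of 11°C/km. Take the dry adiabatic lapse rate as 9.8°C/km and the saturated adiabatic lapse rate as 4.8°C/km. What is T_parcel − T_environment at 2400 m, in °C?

Parcel:
  600–1700 m, dry: Δz = 1.1 km ⇒ ΔT = -10.78°C; T = 12.02°C
  1700–2400 m, saturated: Δz = 0.7 km ⇒ ΔT = -3.36°C; T = 8.66°C
Environment:
  600–2400 m, environment: Δz = 1.8 km ⇒ ΔT = -19.8°C; T = 3°C
T_parcel − T_env = 8.66 − 3 = +5.66°C

+5.66°C (parcel warmer than environment)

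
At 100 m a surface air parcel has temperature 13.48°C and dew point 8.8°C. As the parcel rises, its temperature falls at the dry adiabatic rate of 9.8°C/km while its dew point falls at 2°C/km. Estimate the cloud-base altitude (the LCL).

T and T_d converge at 9.8 − 2 = 7.8°C per km
Height above start = (13.48 − 8.8) / 7.8 = 0.6 km
LCL altitude = 100 m + 600 m = 700 m

700 m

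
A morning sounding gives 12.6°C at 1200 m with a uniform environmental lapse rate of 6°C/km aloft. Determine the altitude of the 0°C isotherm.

Height above start = (12.6 − 0) / 6 = 2.1 km
Altitude = 1200 m + 2100 m = 3300 m

3300 m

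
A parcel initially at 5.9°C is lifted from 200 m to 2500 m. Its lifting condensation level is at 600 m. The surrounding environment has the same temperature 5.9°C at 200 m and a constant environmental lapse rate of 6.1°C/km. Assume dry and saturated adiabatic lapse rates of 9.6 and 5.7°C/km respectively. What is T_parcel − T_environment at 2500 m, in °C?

Parcel:
  200–600 m, dry: Δz = 0.4 km ⇒ ΔT = -3.84°C; T = 2.06°C
  600–2500 m, saturated: Δz = 1.9 km ⇒ ΔT = -10.83°C; T = -8.77°C
Environment:
  200–2500 m, environment: Δz = 2.3 km ⇒ ΔT = -14.03°C; T = -8.13°C
T_parcel − T_env = -8.77 − (-8.13) = -0.64°C

-0.64°C (parcel cooler than environment)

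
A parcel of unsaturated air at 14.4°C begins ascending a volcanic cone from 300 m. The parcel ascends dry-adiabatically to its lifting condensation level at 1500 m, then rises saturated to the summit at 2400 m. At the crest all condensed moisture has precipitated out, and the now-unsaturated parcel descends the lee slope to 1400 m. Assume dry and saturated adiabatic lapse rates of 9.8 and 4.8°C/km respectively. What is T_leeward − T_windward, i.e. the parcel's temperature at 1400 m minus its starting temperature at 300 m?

300 → 1500 m (dry, 9.8°C/km): ΔT = -9.8 × 1.2 = -11.76°C → T = 2.64°C
1500 → 2400 m (saturated, 4.8°C/km): ΔT = -4.8 × 0.9 = -4.32°C → T = -1.68°C
2400 → 1400 m (dry descent, 9.8°C/km): ΔT = +9.8 × 1 = +9.8°C → T = 8.12°C
Net change vs windward start: 8.12 − 14.4 = -6.28°C

-6.28°C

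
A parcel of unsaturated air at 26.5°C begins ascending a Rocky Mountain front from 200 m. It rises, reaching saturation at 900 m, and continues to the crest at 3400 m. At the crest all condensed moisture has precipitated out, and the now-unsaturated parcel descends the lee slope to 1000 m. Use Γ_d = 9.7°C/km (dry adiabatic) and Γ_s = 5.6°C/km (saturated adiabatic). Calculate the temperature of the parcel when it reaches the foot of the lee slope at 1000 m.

Dry to 900 m: -9.7 × 0.7 km = -6.79°C, so T = 19.71°C.
Saturated to 3400 m: -5.6 × 2.5 km = -14°C, so T = 5.71°C.
Dry descent to 1000 m: +9.7 × 2.4 km = +23.28°C, so T = 28.99°C.

28.99°C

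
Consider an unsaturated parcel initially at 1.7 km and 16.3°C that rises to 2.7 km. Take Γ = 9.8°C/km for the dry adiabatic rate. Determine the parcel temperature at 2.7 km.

1700 → 2700 m (dry adiabatic, 9.8°C/km): ΔT = -9.8 × 1 = -9.8°C → T = 6.5°C

6.5°C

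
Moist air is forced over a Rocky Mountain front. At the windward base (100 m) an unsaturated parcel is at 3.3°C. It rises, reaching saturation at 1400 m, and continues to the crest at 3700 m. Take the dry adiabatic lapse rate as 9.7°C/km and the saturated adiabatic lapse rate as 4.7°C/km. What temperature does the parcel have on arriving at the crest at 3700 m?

-20.12°C

Dry to 1400 m: -9.7 × 1.3 km = -12.61°C, so T = -9.31°C.
Saturated to 3700 m: -4.7 × 2.3 km = -10.81°C, so T = -20.12°C.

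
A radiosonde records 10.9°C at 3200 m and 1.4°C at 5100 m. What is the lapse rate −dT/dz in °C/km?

5°C/km

Γ = −ΔT/Δz = (10.9 − 1.4) / (5100 − 3200) m
  = 9.5°C / 1.9 km = 5°C/km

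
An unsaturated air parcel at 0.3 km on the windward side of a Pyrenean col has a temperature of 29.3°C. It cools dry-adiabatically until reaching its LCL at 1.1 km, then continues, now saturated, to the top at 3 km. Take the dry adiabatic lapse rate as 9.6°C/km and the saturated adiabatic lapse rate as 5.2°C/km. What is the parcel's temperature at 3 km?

11.74°C

300 → 1100 m (dry, 9.6°C/km): ΔT = -9.6 × 0.8 = -7.68°C → T = 21.62°C
1100 → 3000 m (saturated, 5.2°C/km): ΔT = -5.2 × 1.9 = -9.88°C → T = 11.74°C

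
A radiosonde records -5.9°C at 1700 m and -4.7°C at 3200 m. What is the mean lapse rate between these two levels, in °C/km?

-0.8°C/km

Γ = −ΔT/Δz = (-5.9 − (-4.7)) / (3200 − 1700) m
  = -1.2°C / 1.5 km = -0.8°C/km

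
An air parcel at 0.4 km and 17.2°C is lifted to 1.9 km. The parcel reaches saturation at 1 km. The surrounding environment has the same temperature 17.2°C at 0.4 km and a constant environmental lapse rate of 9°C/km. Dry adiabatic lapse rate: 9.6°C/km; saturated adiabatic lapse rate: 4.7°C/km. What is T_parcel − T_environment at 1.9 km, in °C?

+3.51°C (parcel warmer than environment)

Parcel:
  From 400 m to 1000 m (dry): cools by 9.6 × 0.6 = 5.76°C, giving 11.44°C.
  From 1000 m to 1900 m (saturated): cools by 4.7 × 0.9 = 4.23°C, giving 7.21°C.
Environment:
  From 400 m to 1900 m (environment): cools by 9 × 1.5 = 13.5°C, giving 3.7°C.
T_parcel − T_env = 7.21 − 3.7 = +3.51°C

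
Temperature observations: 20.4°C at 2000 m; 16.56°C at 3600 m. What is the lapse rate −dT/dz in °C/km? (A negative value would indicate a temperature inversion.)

Γ = −ΔT/Δz = (20.4 − 16.56) / (3600 − 2000) m
  = 3.84°C / 1.6 km = 2.4°C/km

2.4°C/km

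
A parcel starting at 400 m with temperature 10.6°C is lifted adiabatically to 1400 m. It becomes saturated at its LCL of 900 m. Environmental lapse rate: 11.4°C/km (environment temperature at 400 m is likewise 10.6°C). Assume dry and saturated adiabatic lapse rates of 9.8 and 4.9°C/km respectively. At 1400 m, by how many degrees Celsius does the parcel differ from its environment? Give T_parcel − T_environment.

+4.05°C (parcel warmer than environment)

Parcel:
  400 → 900 m (dry, 9.8°C/km): ΔT = -9.8 × 0.5 = -4.9°C → T = 5.7°C
  900 → 1400 m (saturated, 4.9°C/km): ΔT = -4.9 × 0.5 = -2.45°C → T = 3.25°C
Environment:
  400 → 1400 m (environment, 11.4°C/km): ΔT = -11.4 × 1 = -11.4°C → T = -0.8°C
T_parcel − T_env = 3.25 − (-0.8) = +4.05°C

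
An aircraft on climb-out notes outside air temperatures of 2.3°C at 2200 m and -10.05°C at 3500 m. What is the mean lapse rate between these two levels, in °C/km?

9.5°C/km

Γ = −ΔT/Δz = (2.3 − (-10.05)) / (3500 − 2200) m
  = 12.35°C / 1.3 km = 9.5°C/km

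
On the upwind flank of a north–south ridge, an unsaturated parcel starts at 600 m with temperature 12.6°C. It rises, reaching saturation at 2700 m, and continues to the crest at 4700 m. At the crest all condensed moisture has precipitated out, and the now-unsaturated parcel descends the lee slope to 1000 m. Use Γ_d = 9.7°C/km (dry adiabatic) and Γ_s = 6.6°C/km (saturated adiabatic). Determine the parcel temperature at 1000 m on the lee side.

600–2700 m, dry: Δz = 2.1 km ⇒ ΔT = -20.37°C; T = -7.77°C
2700–4700 m, saturated: Δz = 2 km ⇒ ΔT = -13.2°C; T = -20.97°C
4700–1000 m, dry descent: Δz = 3.7 km ⇒ ΔT = +35.89°C; T = 14.92°C

14.92°C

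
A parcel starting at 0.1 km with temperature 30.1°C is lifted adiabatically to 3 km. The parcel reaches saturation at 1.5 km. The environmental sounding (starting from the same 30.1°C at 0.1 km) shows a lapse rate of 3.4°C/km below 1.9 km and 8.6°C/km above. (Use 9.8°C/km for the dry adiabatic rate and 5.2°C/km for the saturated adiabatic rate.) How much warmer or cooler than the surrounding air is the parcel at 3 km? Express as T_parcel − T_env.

Parcel:
  Dry to 1500 m: -9.8 × 1.4 km = -13.72°C, so T = 16.38°C.
  Saturated to 3000 m: -5.2 × 1.5 km = -7.8°C, so T = 8.58°C.
Environment:
  Environment, lower layer to 1900 m: -3.4 × 1.8 km = -6.12°C, so T = 23.98°C.
  Environment, upper layer to 3000 m: -8.6 × 1.1 km = -9.46°C, so T = 14.52°C.
T_parcel − T_env = 8.58 − 14.52 = -5.94°C

-5.94°C (parcel cooler than environment)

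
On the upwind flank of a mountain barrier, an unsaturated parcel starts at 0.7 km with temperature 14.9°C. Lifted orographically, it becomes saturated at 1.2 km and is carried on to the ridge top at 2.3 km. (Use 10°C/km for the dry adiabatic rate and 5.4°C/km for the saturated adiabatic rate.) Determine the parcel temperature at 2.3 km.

3.96°C

Dry to 1200 m: -10 × 0.5 km = -5°C, so T = 9.9°C.
Saturated to 2300 m: -5.4 × 1.1 km = -5.94°C, so T = 3.96°C.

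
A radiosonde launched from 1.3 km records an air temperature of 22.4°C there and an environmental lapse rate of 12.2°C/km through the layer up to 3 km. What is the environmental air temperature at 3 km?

Environmental to 3000 m: -12.2 × 1.7 km = -20.74°C, so T = 1.66°C.

1.66°C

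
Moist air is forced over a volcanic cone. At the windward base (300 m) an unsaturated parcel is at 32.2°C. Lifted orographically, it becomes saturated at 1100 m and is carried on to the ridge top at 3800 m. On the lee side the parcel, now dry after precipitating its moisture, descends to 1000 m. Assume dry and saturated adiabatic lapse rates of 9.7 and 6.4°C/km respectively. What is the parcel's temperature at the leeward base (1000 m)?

From 300 m to 1100 m (dry): cools by 9.7 × 0.8 = 7.76°C, giving 24.44°C.
From 1100 m to 3800 m (saturated): cools by 6.4 × 2.7 = 17.28°C, giving 7.16°C.
From 3800 m to 1000 m (dry descent): warms by 9.7 × 2.8 = 27.16°C, giving 34.32°C.

34.32°C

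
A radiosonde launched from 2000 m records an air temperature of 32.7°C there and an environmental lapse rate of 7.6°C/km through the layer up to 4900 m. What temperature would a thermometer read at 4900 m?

2000 → 4900 m (environmental, 7.6°C/km): ΔT = -7.6 × 2.9 = -22.04°C → T = 10.66°C

10.66°C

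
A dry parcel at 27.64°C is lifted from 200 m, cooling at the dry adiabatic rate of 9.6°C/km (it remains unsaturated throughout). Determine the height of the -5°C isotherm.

3600 m

Height above start = (27.64 − (-5)) / 9.6 = 3.4 km
Altitude = 200 m + 3400 m = 3600 m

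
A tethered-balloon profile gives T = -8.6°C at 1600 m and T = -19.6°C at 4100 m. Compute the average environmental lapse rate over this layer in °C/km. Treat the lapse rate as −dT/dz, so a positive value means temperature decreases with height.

4.4°C/km

Γ = −ΔT/Δz = (-8.6 − (-19.6)) / (4100 − 1600) m
  = 11°C / 2.5 km = 4.4°C/km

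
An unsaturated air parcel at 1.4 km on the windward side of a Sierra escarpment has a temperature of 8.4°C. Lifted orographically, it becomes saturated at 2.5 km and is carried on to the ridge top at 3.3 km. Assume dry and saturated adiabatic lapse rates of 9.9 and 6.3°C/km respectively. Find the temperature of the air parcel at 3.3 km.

1400–2500 m, dry: Δz = 1.1 km ⇒ ΔT = -10.89°C; T = -2.49°C
2500–3300 m, saturated: Δz = 0.8 km ⇒ ΔT = -5.04°C; T = -7.53°C

-7.53°C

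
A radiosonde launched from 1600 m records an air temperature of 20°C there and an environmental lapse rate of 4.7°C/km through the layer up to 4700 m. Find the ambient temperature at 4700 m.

1600–4700 m, environmental: Δz = 3.1 km ⇒ ΔT = -14.57°C; T = 5.43°C

5.43°C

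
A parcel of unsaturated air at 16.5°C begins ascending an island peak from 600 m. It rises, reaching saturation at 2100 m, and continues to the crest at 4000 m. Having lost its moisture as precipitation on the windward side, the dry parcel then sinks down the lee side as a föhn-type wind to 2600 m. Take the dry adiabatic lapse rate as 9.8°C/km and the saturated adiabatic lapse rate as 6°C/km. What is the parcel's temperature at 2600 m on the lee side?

600–2100 m, dry: Δz = 1.5 km ⇒ ΔT = -14.7°C; T = 1.8°C
2100–4000 m, saturated: Δz = 1.9 km ⇒ ΔT = -11.4°C; T = -9.6°C
4000–2600 m, dry descent: Δz = 1.4 km ⇒ ΔT = +13.72°C; T = 4.12°C

4.12°C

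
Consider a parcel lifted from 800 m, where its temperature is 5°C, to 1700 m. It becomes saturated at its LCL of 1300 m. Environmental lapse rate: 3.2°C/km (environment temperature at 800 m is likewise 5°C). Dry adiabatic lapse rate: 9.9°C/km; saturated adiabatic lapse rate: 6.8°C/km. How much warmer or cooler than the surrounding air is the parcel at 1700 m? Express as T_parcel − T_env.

-4.79°C (parcel cooler than environment)

Parcel:
  From 800 m to 1300 m (dry): cools by 9.9 × 0.5 = 4.95°C, giving 0.05°C.
  From 1300 m to 1700 m (saturated): cools by 6.8 × 0.4 = 2.72°C, giving -2.67°C.
Environment:
  From 800 m to 1700 m (environment): cools by 3.2 × 0.9 = 2.88°C, giving 2.12°C.
T_parcel − T_env = -2.67 − 2.12 = -4.79°C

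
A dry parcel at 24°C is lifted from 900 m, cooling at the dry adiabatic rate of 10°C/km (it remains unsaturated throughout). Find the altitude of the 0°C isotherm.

Height above start = (24 − 0) / 10 = 2.4 km
Altitude = 900 m + 2400 m = 3300 m

3300 m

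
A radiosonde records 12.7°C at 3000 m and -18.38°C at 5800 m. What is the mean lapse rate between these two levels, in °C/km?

Γ = −ΔT/Δz = (12.7 − (-18.38)) / (5800 − 3000) m
  = 31.08°C / 2.8 km = 11.1°C/km

11.1°C/km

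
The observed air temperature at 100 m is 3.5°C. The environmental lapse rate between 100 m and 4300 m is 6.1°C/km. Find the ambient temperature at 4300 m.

-22.12°C

100 → 4300 m (environmental, 6.1°C/km): ΔT = -6.1 × 4.2 = -25.62°C → T = -22.12°C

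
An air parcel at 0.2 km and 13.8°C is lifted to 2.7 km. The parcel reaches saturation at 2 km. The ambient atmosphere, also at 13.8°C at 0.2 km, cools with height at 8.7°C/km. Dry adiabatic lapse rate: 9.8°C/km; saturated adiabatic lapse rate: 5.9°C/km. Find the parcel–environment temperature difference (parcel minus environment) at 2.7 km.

Parcel:
  200–2000 m, dry: Δz = 1.8 km ⇒ ΔT = -17.64°C; T = -3.84°C
  2000–2700 m, saturated: Δz = 0.7 km ⇒ ΔT = -4.13°C; T = -7.97°C
Environment:
  200–2700 m, environment: Δz = 2.5 km ⇒ ΔT = -21.75°C; T = -7.95°C
T_parcel − T_env = -7.97 − (-7.95) = -0.02°C

-0.02°C (parcel cooler than environment)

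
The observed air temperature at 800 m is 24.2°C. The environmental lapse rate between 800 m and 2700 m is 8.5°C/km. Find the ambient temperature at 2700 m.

8.05°C

From 800 m to 2700 m (environmental): cools by 8.5 × 1.9 = 16.15°C, giving 8.05°C.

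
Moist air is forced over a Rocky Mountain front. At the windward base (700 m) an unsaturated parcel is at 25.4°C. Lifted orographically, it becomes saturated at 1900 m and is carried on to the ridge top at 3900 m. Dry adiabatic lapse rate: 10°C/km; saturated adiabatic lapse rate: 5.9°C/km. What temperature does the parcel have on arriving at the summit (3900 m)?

1.6°C

From 700 m to 1900 m (dry): cools by 10 × 1.2 = 12°C, giving 13.4°C.
From 1900 m to 3900 m (saturated): cools by 5.9 × 2 = 11.8°C, giving 1.6°C.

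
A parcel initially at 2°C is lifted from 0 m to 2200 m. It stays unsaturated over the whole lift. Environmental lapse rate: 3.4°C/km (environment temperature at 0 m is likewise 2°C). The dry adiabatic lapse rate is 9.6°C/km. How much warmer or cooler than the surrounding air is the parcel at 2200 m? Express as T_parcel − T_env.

-13.64°C (parcel cooler than environment)

Parcel:
  0–2200 m, dry: Δz = 2.2 km ⇒ ΔT = -21.12°C; T = -19.12°C
Environment:
  0–2200 m, environment: Δz = 2.2 km ⇒ ΔT = -7.48°C; T = -5.48°C
T_parcel − T_env = -19.12 − (-5.48) = -13.64°C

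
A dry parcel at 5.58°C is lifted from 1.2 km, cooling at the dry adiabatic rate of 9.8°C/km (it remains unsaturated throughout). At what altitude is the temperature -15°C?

Height above start = (5.58 − (-15)) / 9.8 = 2.1 km
Altitude = 1200 m + 2100 m = 3300 m

3.3 km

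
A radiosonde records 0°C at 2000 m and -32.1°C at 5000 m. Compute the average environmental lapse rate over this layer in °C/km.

Γ = −ΔT/Δz = (0 − (-32.1)) / (5000 − 2000) m
  = 32.1°C / 3 km = 10.7°C/km

10.7°C/km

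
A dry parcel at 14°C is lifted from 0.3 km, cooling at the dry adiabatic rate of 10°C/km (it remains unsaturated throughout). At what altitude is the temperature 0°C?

Height above start = (14 − 0) / 10 = 1.4 km
Altitude = 300 m + 1400 m = 1700 m

1.7 km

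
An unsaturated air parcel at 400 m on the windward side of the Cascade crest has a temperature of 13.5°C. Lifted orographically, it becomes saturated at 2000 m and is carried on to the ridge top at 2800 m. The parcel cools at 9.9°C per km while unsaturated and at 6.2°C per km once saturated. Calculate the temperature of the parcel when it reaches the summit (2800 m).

-7.3°C

400–2000 m, dry: Δz = 1.6 km ⇒ ΔT = -15.84°C; T = -2.34°C
2000–2800 m, saturated: Δz = 0.8 km ⇒ ΔT = -4.96°C; T = -7.3°C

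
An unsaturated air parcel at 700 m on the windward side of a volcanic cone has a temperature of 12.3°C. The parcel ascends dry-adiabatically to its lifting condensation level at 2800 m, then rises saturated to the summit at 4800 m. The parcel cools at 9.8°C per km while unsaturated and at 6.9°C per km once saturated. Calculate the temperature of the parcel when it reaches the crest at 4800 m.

From 700 m to 2800 m (dry): cools by 9.8 × 2.1 = 20.58°C, giving -8.28°C.
From 2800 m to 4800 m (saturated): cools by 6.9 × 2 = 13.8°C, giving -22.08°C.

-22.08°C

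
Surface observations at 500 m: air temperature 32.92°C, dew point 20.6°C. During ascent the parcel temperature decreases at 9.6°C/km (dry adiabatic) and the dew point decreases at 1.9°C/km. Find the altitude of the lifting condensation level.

T and T_d converge at 9.6 − 1.9 = 7.7°C per km
Height above start = (32.92 − 20.6) / 7.7 = 1.6 km
LCL altitude = 500 m + 1600 m = 2100 m

2100 m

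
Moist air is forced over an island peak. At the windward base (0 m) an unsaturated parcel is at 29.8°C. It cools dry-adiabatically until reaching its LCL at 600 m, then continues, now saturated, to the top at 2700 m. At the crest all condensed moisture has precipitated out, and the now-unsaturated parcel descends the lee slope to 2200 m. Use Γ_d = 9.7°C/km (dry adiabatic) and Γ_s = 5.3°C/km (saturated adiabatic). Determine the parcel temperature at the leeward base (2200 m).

0 → 600 m (dry, 9.7°C/km): ΔT = -9.7 × 0.6 = -5.82°C → T = 23.98°C
600 → 2700 m (saturated, 5.3°C/km): ΔT = -5.3 × 2.1 = -11.13°C → T = 12.85°C
2700 → 2200 m (dry descent, 9.7°C/km): ΔT = +9.7 × 0.5 = +4.85°C → T = 17.7°C

17.7°C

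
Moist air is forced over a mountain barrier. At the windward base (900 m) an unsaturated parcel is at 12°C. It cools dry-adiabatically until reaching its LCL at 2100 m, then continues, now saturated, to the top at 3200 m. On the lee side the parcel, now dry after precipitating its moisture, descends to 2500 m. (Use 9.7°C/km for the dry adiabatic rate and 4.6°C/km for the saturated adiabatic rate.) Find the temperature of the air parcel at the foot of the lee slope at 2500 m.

2.09°C

From 900 m to 2100 m (dry): cools by 9.7 × 1.2 = 11.64°C, giving 0.36°C.
From 2100 m to 3200 m (saturated): cools by 4.6 × 1.1 = 5.06°C, giving -4.7°C.
From 3200 m to 2500 m (dry descent): warms by 9.7 × 0.7 = 6.79°C, giving 2.09°C.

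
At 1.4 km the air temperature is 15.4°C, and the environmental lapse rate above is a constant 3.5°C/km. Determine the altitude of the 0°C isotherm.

5.8 km

Height above start = (15.4 − 0) / 3.5 = 4.4 km
Altitude = 1400 m + 4400 m = 5800 m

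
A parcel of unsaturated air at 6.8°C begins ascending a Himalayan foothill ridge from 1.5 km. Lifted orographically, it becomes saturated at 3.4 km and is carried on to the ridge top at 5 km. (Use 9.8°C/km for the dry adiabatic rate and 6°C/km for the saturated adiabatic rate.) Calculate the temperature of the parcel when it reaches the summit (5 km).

From 1500 m to 3400 m (dry): cools by 9.8 × 1.9 = 18.62°C, giving -11.82°C.
From 3400 m to 5000 m (saturated): cools by 6 × 1.6 = 9.6°C, giving -21.42°C.

-21.42°C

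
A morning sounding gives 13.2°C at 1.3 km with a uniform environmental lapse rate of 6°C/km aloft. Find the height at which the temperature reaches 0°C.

3.5 km

Height above start = (13.2 − 0) / 6 = 2.2 km
Altitude = 1300 m + 2200 m = 3500 m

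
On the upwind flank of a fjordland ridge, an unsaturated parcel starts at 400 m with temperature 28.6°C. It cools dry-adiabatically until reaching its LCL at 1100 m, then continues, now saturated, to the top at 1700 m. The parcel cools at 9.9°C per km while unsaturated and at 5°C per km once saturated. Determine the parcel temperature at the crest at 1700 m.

Dry to 1100 m: -9.9 × 0.7 km = -6.93°C, so T = 21.67°C.
Saturated to 1700 m: -5 × 0.6 km = -3°C, so T = 18.67°C.

18.67°C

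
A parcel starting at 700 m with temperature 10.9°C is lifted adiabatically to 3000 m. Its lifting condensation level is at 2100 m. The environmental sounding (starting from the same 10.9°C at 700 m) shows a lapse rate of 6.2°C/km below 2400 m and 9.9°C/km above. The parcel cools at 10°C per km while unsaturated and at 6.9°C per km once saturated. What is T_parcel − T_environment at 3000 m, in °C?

-3.73°C (parcel cooler than environment)

Parcel:
  700–2100 m, dry: Δz = 1.4 km ⇒ ΔT = -14°C; T = -3.1°C
  2100–3000 m, saturated: Δz = 0.9 km ⇒ ΔT = -6.21°C; T = -9.31°C
Environment:
  700–2400 m, environment, lower layer: Δz = 1.7 km ⇒ ΔT = -10.54°C; T = 0.36°C
  2400–3000 m, environment, upper layer: Δz = 0.6 km ⇒ ΔT = -5.94°C; T = -5.58°C
T_parcel − T_env = -9.31 − (-5.58) = -3.73°C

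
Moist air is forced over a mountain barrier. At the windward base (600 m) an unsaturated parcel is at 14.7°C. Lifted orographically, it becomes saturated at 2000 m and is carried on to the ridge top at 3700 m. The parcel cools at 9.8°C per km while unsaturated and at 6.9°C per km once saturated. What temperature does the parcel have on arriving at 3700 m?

From 600 m to 2000 m (dry): cools by 9.8 × 1.4 = 13.72°C, giving 0.98°C.
From 2000 m to 3700 m (saturated): cools by 6.9 × 1.7 = 11.73°C, giving -10.75°C.

-10.75°C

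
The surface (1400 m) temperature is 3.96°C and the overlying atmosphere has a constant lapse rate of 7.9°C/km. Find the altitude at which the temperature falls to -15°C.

3800 m

Height above start = (3.96 − (-15)) / 7.9 = 2.4 km
Altitude = 1400 m + 2400 m = 3800 m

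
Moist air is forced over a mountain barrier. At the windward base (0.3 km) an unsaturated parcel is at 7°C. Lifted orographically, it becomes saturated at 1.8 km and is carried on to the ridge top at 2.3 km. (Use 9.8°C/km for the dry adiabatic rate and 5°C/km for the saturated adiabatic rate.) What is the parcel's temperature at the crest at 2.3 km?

Dry to 1800 m: -9.8 × 1.5 km = -14.7°C, so T = -7.7°C.
Saturated to 2300 m: -5 × 0.5 km = -2.5°C, so T = -10.2°C.

-10.2°C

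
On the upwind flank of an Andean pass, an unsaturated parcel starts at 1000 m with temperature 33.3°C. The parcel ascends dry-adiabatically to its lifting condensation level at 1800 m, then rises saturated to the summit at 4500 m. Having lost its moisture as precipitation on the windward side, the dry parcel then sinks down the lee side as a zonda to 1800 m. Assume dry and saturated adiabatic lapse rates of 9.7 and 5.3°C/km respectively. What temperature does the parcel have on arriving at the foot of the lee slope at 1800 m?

37.42°C

1000 → 1800 m (dry, 9.7°C/km): ΔT = -9.7 × 0.8 = -7.76°C → T = 25.54°C
1800 → 4500 m (saturated, 5.3°C/km): ΔT = -5.3 × 2.7 = -14.31°C → T = 11.23°C
4500 → 1800 m (dry descent, 9.7°C/km): ΔT = +9.7 × 2.7 = +26.19°C → T = 37.42°C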